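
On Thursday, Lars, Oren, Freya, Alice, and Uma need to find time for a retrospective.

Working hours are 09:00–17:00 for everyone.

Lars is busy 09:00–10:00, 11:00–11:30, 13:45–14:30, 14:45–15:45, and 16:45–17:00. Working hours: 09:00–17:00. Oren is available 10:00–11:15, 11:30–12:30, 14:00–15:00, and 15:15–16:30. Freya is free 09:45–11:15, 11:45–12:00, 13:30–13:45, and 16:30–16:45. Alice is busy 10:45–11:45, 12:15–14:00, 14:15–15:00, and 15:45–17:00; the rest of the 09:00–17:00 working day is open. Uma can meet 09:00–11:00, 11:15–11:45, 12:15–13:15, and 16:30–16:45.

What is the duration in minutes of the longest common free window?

Lars free within 09:00–17:00: 10:00–11:00, 11:30–13:45, 14:30–14:45, 15:45–16:45.
Alice free within 09:00–17:00: 09:00–10:45, 11:45–12:15, 14:00–14:15, 15:00–15:45.
Lars ∩ Oren: 10:00–11:00, 11:30–12:30, 14:30–14:45, 15:45–16:30.
Lars ∩ Oren ∩ Freya: 10:00–11:00, 11:45–12:00.
Lars ∩ Oren ∩ Freya ∩ Alice: 10:00–10:45, 11:45–12:00.
Lars ∩ Oren ∩ Freya ∩ Alice ∩ Uma: 10:00–10:45.
Single common window of 45 minutes.

45 minutes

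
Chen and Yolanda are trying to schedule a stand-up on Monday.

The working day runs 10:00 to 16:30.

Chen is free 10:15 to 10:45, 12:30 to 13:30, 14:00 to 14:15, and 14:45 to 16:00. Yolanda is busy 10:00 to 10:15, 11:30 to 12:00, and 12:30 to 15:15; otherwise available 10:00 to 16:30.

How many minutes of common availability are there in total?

Yolanda free within 10:00–16:30: 10:15–11:30, 12:00–12:30, 15:15–16:30.
Chen ∩ Yolanda: 10:15–10:45, 15:15–16:00.
Total common minutes: 30 + 45 = 75.

75 minutes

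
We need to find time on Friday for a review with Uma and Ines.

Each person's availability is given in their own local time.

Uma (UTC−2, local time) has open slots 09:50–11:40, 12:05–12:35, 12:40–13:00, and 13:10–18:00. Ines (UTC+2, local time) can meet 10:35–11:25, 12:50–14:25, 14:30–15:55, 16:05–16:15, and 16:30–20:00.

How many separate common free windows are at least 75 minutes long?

1

Uma → UTC: 11:50–13:40, 14:05–14:35, 14:40–15:00, 15:10–20:00.
Ines → UTC: 08:35–09:25, 10:50–12:25, 12:30–13:55, 14:05–14:15, 14:30–18:00.
Uma ∩ Ines: 11:50–12:25, 12:30–13:40, 14:05–14:15, 14:30–14:35, 14:40–15:00, 15:10–18:00.
Windows ≥ 75 min: 15:10–18:00.
That's 1 window.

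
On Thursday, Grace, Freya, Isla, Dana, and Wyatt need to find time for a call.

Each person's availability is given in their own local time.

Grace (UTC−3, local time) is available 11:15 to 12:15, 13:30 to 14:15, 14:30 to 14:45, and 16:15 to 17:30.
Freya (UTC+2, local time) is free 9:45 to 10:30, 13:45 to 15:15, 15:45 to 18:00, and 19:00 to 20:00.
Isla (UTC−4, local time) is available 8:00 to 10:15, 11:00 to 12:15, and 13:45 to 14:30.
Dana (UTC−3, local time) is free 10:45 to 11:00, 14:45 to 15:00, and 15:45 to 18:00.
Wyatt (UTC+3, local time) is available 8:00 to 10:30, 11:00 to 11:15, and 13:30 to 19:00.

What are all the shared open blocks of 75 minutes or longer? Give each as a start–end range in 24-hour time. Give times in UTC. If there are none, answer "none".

none

Grace → UTC: 14:15–15:15, 16:30–17:15, 17:30–17:45, 19:15–20:30.
Freya → UTC: 07:45–08:30, 11:45–13:15, 13:45–16:00, 17:00–18:00.
Isla → UTC: 12:00–14:15, 15:00–16:15, 17:45–18:30.
Dana → UTC: 13:45–14:00, 17:45–18:00, 18:45–21:00.
Wyatt → UTC: 05:00–07:30, 08:00–08:15, 10:30–16:00.
Grace ∩ Freya: 14:15–15:15, 17:00–17:15, 17:30–17:45.
Grace ∩ Freya ∩ Isla: 15:00–15:15.
Grace ∩ Freya ∩ Isla ∩ Dana: (none).
Grace ∩ Freya ∩ Isla ∩ Dana ∩ Wyatt: (none).
Windows ≥ 75 min: (none).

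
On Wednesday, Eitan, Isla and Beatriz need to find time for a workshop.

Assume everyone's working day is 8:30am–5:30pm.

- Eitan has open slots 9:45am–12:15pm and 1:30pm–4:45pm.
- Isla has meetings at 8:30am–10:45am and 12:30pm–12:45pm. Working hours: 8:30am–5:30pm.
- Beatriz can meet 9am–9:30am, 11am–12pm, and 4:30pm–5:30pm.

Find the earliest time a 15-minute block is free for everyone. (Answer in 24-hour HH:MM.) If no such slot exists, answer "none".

11:00

Isla free within 08:30–17:30: 10:45–12:30, 12:45–17:30.
Eitan ∩ Isla: 10:45–12:15, 13:30–16:45.
Eitan ∩ Isla ∩ Beatriz: 11:00–12:00, 16:30–16:45.
Windows ≥ 15 min: 11:00–12:00, 16:30–16:45.
Earliest such window starts at 11:00.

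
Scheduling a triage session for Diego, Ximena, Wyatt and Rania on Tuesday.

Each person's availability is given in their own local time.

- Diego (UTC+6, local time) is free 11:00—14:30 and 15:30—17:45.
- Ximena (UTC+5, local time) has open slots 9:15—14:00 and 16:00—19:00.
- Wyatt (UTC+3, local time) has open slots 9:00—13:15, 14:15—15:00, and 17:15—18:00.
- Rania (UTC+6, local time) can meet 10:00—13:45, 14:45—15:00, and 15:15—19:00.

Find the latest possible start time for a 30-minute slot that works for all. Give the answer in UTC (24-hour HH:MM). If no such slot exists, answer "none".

11:15

Diego → UTC: 05:00–08:30, 09:30–11:45.
Ximena → UTC: 04:15–09:00, 11:00–14:00.
Wyatt → UTC: 06:00–10:15, 11:15–12:00, 14:15–15:00.
Rania → UTC: 04:00–07:45, 08:45–09:00, 09:15–13:00.
Diego ∩ Ximena: 05:00–08:30, 11:00–11:45.
Diego ∩ Ximena ∩ Wyatt: 06:00–08:30, 11:15–11:45.
Diego ∩ Ximena ∩ Wyatt ∩ Rania: 06:00–07:45, 11:15–11:45.
Windows ≥ 30 min: 06:00–07:45, 11:15–11:45.
Latest start in the last window 11:15–11:45 is 11:45 − 30 min = 11:15.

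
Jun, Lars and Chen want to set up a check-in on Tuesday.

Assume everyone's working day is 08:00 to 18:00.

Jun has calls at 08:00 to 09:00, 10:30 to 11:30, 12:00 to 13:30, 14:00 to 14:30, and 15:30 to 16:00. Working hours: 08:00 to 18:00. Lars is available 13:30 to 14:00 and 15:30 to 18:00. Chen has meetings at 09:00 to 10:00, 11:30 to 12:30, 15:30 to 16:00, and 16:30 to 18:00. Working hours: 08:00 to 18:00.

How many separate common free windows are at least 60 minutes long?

0

Jun free within 08:00–18:00: 09:00–10:30, 11:30–12:00, 13:30–14:00, 14:30–15:30, 16:00–18:00.
Chen free within 08:00–18:00: 08:00–09:00, 10:00–11:30, 12:30–15:30, 16:00–16:30.
Jun ∩ Lars: 13:30–14:00, 16:00–18:00.
Jun ∩ Lars ∩ Chen: 13:30–14:00, 16:00–16:30.
Windows ≥ 60 min: (none).
That's 0 windows.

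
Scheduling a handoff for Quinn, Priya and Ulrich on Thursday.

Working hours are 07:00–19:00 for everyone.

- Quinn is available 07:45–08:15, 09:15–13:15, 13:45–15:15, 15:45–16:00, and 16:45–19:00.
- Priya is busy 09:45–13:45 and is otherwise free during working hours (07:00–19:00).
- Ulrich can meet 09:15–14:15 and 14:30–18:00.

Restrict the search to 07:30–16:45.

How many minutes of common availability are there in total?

120 minutes

Priya free within 07:00–19:00: 07:00–09:45, 13:45–19:00.
Quinn ∩ Priya: 07:45–08:15, 09:15–09:45, 13:45–15:15, 15:45–16:00, 16:45–19:00.
Quinn ∩ Priya ∩ Ulrich: 09:15–09:45, 13:45–14:15, 14:30–15:15, 15:45–16:00, 16:45–18:00.
Restricted to 07:30–16:45: 09:15–09:45, 13:45–14:15, 14:30–15:15, 15:45–16:00.
Total common minutes: 30 + 30 + 45 + 15 = 120.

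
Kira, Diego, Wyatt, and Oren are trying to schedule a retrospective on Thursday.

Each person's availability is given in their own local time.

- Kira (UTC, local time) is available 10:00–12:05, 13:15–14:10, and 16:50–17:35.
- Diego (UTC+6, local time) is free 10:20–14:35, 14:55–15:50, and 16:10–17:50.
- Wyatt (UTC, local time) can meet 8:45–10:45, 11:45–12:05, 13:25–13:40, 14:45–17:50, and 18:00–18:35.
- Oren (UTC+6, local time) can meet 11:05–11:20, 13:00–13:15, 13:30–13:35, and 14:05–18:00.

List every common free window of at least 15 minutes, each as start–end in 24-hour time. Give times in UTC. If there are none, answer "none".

Kira → UTC: 10:00–12:05, 13:15–14:10, 16:50–17:35.
Diego → UTC: 04:20–08:35, 08:55–09:50, 10:10–11:50.
Wyatt → UTC: 08:45–10:45, 11:45–12:05, 13:25–13:40, 14:45–17:50, 18:00–18:35.
Oren → UTC: 05:05–05:20, 07:00–07:15, 07:30–07:35, 08:05–12:00.
Kira ∩ Diego: 10:10–11:50.
Kira ∩ Diego ∩ Wyatt: 10:10–10:45, 11:45–11:50.
Kira ∩ Diego ∩ Wyatt ∩ Oren: 10:10–10:45, 11:45–11:50.
Windows ≥ 15 min: 10:10–10:45.

10:10–10:45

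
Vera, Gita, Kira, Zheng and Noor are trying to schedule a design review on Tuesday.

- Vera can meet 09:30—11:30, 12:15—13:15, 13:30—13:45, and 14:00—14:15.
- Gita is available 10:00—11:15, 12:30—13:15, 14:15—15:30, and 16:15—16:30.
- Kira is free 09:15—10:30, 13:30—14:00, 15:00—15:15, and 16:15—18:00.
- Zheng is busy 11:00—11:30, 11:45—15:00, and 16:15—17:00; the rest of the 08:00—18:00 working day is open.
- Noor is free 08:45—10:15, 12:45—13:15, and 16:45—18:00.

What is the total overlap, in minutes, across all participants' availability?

15 minutes

Zheng free within 08:00–18:00: 08:00–11:00, 11:30–11:45, 15:00–16:15, 17:00–18:00.
Vera ∩ Gita: 10:00–11:15, 12:30–13:15.
Vera ∩ Gita ∩ Kira: 10:00–10:30.
Vera ∩ Gita ∩ Kira ∩ Zheng: 10:00–10:30.
Vera ∩ Gita ∩ Kira ∩ Zheng ∩ Noor: 10:00–10:15.
Total common minutes: 15.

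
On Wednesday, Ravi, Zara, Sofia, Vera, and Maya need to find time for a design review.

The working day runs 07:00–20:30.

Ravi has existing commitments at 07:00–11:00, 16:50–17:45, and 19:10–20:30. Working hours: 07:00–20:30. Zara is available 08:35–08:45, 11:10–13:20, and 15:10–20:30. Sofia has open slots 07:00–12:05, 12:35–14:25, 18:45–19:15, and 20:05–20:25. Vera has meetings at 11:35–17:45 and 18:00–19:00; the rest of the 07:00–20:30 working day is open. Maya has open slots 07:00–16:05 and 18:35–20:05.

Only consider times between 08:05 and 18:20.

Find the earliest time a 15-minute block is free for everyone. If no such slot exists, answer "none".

Ravi free within 07:00–20:30: 11:00–16:50, 17:45–19:10.
Vera free within 07:00–20:30: 07:00–11:35, 17:45–18:00, 19:00–20:30.
Ravi ∩ Zara: 11:10–13:20, 15:10–16:50, 17:45–19:10.
Ravi ∩ Zara ∩ Sofia: 11:10–12:05, 12:35–13:20, 18:45–19:10.
Ravi ∩ Zara ∩ Sofia ∩ Vera: 11:10–11:35, 19:00–19:10.
Ravi ∩ Zara ∩ Sofia ∩ Vera ∩ Maya: 11:10–11:35, 19:00–19:10.
Restricted to 08:05–18:20: 11:10–11:35.
Windows ≥ 15 min: 11:10–11:35.
Earliest such window starts at 11:10.

11:10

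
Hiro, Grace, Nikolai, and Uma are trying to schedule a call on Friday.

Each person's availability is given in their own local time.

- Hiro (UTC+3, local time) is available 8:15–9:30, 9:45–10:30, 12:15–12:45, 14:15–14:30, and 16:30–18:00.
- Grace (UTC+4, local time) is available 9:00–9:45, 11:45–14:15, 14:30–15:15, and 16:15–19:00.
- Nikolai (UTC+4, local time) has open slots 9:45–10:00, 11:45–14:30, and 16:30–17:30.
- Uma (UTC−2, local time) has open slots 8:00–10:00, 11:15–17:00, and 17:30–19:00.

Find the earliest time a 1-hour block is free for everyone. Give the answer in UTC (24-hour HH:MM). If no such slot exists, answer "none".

Hiro → UTC: 05:15–06:30, 06:45–07:30, 09:15–09:45, 11:15–11:30, 13:30–15:00.
Grace → UTC: 05:00–05:45, 07:45–10:15, 10:30–11:15, 12:15–15:00.
Nikolai → UTC: 05:45–06:00, 07:45–10:30, 12:30–13:30.
Uma → UTC: 10:00–12:00, 13:15–19:00, 19:30–21:00.
Hiro ∩ Grace: 05:15–05:45, 09:15–09:45, 13:30–15:00.
Hiro ∩ Grace ∩ Nikolai: 09:15–09:45.
Hiro ∩ Grace ∩ Nikolai ∩ Uma: (none).
Windows ≥ 60 min: (none).

none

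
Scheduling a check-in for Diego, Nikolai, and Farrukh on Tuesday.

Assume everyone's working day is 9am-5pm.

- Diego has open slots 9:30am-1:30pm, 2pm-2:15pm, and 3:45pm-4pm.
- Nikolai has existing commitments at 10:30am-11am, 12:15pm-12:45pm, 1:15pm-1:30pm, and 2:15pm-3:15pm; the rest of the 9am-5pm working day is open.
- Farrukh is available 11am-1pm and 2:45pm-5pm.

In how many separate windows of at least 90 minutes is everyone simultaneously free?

0

Nikolai free within 09:00–17:00: 09:00–10:30, 11:00–12:15, 12:45–13:15, 13:30–14:15, 15:15–17:00.
Diego ∩ Nikolai: 09:30–10:30, 11:00–12:15, 12:45–13:15, 14:00–14:15, 15:45–16:00.
Diego ∩ Nikolai ∩ Farrukh: 11:00–12:15, 12:45–13:00, 15:45–16:00.
Windows ≥ 90 min: (none).
That's 0 windows.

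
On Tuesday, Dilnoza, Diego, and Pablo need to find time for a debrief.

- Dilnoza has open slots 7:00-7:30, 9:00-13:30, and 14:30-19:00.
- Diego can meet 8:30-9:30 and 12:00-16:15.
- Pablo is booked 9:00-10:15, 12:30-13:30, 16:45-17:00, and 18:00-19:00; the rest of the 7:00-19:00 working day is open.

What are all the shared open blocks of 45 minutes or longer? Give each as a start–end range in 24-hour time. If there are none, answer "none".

14:30–16:15

Pablo free within 07:00–19:00: 07:00–09:00, 10:15–12:30, 13:30–16:45, 17:00–18:00.
Dilnoza ∩ Diego: 09:00–09:30, 12:00–13:30, 14:30–16:15.
Dilnoza ∩ Diego ∩ Pablo: 12:00–12:30, 14:30–16:15.
Windows ≥ 45 min: 14:30–16:15.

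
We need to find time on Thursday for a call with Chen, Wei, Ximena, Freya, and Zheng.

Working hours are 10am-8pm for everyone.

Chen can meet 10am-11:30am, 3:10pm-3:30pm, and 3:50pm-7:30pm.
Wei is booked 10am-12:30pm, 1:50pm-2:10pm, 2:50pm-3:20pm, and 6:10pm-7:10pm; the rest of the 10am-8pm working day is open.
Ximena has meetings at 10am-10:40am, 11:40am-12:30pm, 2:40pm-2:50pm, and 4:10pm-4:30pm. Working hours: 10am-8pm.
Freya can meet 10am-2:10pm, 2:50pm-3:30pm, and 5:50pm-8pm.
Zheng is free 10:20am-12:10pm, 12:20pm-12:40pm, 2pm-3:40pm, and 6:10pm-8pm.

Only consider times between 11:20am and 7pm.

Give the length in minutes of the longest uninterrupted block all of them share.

10 minutes

Wei free within 10:00–20:00: 12:30–13:50, 14:10–14:50, 15:20–18:10, 19:10–20:00.
Ximena free within 10:00–20:00: 10:40–11:40, 12:30–14:40, 14:50–16:10, 16:30–20:00.
Chen ∩ Wei: 15:20–15:30, 15:50–18:10, 19:10–19:30.
Chen ∩ Wei ∩ Ximena: 15:20–15:30, 15:50–16:10, 16:30–18:10, 19:10–19:30.
Chen ∩ Wei ∩ Ximena ∩ Freya: 15:20–15:30, 17:50–18:10, 19:10–19:30.
Chen ∩ Wei ∩ Ximena ∩ Freya ∩ Zheng: 15:20–15:30, 19:10–19:30.
Restricted to 11:20–19:00: 15:20–15:30.
Single common window of 10 minutes.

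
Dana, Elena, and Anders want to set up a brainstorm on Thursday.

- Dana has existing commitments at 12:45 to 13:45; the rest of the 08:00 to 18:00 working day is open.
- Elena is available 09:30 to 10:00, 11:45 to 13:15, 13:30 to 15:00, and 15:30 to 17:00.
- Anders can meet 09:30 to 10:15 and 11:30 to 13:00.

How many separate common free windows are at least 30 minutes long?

Dana free within 08:00–18:00: 08:00–12:45, 13:45–18:00.
Dana ∩ Elena: 09:30–10:00, 11:45–12:45, 13:45–15:00, 15:30–17:00.
Dana ∩ Elena ∩ Anders: 09:30–10:00, 11:45–12:45.
Windows ≥ 30 min: 09:30–10:00, 11:45–12:45.
That's 2 windows.

2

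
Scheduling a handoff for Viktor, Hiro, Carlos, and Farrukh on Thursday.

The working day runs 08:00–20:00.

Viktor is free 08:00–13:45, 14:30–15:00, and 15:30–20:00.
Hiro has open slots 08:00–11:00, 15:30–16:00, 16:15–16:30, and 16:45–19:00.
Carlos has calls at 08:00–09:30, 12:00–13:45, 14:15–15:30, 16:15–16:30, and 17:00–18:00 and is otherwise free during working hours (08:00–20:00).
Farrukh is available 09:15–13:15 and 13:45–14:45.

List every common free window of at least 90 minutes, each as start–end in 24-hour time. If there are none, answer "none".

09:30–11:00

Carlos free within 08:00–20:00: 09:30–12:00, 13:45–14:15, 15:30–16:15, 16:30–17:00, 18:00–20:00.
Viktor ∩ Hiro: 08:00–11:00, 15:30–16:00, 16:15–16:30, 16:45–19:00.
Viktor ∩ Hiro ∩ Carlos: 09:30–11:00, 15:30–16:00, 16:45–17:00, 18:00–19:00.
Viktor ∩ Hiro ∩ Carlos ∩ Farrukh: 09:30–11:00.
Windows ≥ 90 min: 09:30–11:00.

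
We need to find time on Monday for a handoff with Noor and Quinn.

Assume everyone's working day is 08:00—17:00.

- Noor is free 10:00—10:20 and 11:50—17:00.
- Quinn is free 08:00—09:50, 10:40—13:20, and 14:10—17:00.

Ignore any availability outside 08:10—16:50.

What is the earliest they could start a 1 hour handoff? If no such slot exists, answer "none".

11:50

Noor ∩ Quinn: 11:50–13:20, 14:10–17:00.
Restricted to 08:10–16:50: 11:50–13:20, 14:10–16:50.
Windows ≥ 60 min: 11:50–13:20, 14:10–16:50.
Earliest such window starts at 11:50.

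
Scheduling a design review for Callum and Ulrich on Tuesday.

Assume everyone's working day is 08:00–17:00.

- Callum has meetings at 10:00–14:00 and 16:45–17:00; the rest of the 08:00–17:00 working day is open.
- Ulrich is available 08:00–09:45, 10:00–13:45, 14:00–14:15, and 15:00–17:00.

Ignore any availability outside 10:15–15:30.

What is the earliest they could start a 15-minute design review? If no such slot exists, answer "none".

14:00

Callum free within 08:00–17:00: 08:00–10:00, 14:00–16:45.
Callum ∩ Ulrich: 08:00–09:45, 14:00–14:15, 15:00–16:45.
Restricted to 10:15–15:30: 14:00–14:15, 15:00–15:30.
Windows ≥ 15 min: 14:00–14:15, 15:00–15:30.
Earliest such window starts at 14:00.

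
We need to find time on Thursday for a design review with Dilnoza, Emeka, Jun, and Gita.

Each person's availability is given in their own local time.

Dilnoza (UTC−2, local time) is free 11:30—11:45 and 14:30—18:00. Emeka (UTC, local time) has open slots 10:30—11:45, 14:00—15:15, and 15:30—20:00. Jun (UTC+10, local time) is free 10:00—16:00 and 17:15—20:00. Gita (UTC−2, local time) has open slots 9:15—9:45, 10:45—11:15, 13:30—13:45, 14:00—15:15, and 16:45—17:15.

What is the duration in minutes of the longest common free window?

0 minutes

Dilnoza → UTC: 13:30–13:45, 16:30–20:00.
Emeka → UTC: 10:30–11:45, 14:00–15:15, 15:30–20:00.
Jun → UTC: 00:00–06:00, 07:15–10:00.
Gita → UTC: 11:15–11:45, 12:45–13:15, 15:30–15:45, 16:00–17:15, 18:45–19:15.
Dilnoza ∩ Emeka: 16:30–20:00.
Dilnoza ∩ Emeka ∩ Jun: (none).
Dilnoza ∩ Emeka ∩ Jun ∩ Gita: (none).
No common window.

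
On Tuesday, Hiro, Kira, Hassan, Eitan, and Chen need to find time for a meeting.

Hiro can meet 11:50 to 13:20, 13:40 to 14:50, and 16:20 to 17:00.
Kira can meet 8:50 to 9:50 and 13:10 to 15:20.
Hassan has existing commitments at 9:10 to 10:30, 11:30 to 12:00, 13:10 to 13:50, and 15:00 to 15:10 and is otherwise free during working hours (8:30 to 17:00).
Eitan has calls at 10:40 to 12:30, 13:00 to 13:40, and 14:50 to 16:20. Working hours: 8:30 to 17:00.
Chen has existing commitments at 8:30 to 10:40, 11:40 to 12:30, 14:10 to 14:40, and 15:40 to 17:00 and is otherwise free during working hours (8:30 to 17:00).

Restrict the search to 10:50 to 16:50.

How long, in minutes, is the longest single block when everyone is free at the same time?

20 minutes

Hassan free within 08:30–17:00: 08:30–09:10, 10:30–11:30, 12:00–13:10, 13:50–15:00, 15:10–17:00.
Eitan free within 08:30–17:00: 08:30–10:40, 12:30–13:00, 13:40–14:50, 16:20–17:00.
Chen free within 08:30–17:00: 10:40–11:40, 12:30–14:10, 14:40–15:40.
Hiro ∩ Kira: 13:10–13:20, 13:40–14:50.
Hiro ∩ Kira ∩ Hassan: 13:50–14:50.
Hiro ∩ Kira ∩ Hassan ∩ Eitan: 13:50–14:50.
Hiro ∩ Kira ∩ Hassan ∩ Eitan ∩ Chen: 13:50–14:10, 14:40–14:50.
Restricted to 10:50–16:50: 13:50–14:10, 14:40–14:50.
Common window lengths: 20, 10 min; longest is 20.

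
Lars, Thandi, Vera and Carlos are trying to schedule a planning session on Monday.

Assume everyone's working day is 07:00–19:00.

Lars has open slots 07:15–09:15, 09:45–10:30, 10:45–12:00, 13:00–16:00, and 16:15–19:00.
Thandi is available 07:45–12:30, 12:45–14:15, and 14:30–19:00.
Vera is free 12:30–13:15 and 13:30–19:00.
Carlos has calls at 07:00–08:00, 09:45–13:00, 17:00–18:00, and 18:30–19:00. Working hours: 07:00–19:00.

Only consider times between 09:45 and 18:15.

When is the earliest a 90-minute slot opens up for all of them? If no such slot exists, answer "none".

14:30

Carlos free within 07:00–19:00: 08:00–09:45, 13:00–17:00, 18:00–18:30.
Lars ∩ Thandi: 07:45–09:15, 09:45–10:30, 10:45–12:00, 13:00–14:15, 14:30–16:00, 16:15–19:00.
Lars ∩ Thandi ∩ Vera: 13:00–13:15, 13:30–14:15, 14:30–16:00, 16:15–19:00.
Lars ∩ Thandi ∩ Vera ∩ Carlos: 13:00–13:15, 13:30–14:15, 14:30–16:00, 16:15–17:00, 18:00–18:30.
Restricted to 09:45–18:15: 13:00–13:15, 13:30–14:15, 14:30–16:00, 16:15–17:00, 18:00–18:15.
Windows ≥ 90 min: 14:30–16:00.
Earliest such window starts at 14:30.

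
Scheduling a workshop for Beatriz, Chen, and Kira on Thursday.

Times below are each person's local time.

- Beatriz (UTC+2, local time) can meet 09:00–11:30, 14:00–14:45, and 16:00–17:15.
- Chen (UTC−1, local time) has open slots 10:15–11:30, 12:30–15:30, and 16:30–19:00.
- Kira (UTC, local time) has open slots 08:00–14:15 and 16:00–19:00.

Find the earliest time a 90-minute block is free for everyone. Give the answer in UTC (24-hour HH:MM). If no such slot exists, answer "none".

none

Beatriz → UTC: 07:00–09:30, 12:00–12:45, 14:00–15:15.
Chen → UTC: 11:15–12:30, 13:30–16:30, 17:30–20:00.
Kira → UTC: 08:00–14:15, 16:00–19:00.
Beatriz ∩ Chen: 12:00–12:30, 14:00–15:15.
Beatriz ∩ Chen ∩ Kira: 12:00–12:30, 14:00–14:15.
Windows ≥ 90 min: (none).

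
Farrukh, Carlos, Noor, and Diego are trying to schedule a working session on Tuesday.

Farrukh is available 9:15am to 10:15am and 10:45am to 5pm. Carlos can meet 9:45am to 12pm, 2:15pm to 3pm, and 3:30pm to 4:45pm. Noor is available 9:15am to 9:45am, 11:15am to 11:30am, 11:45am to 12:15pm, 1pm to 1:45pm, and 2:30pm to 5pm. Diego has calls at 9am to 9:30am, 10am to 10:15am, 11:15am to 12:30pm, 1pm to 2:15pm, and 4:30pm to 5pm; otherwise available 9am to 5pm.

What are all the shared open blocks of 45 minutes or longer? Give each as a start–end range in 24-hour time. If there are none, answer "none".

Diego free within 09:00–17:00: 09:30–10:00, 10:15–11:15, 12:30–13:00, 14:15–16:30.
Farrukh ∩ Carlos: 09:45–10:15, 10:45–12:00, 14:15–15:00, 15:30–16:45.
Farrukh ∩ Carlos ∩ Noor: 11:15–11:30, 11:45–12:00, 14:30–15:00, 15:30–16:45.
Farrukh ∩ Carlos ∩ Noor ∩ Diego: 14:30–15:00, 15:30–16:30.
Windows ≥ 45 min: 15:30–16:30.

15:30–16:30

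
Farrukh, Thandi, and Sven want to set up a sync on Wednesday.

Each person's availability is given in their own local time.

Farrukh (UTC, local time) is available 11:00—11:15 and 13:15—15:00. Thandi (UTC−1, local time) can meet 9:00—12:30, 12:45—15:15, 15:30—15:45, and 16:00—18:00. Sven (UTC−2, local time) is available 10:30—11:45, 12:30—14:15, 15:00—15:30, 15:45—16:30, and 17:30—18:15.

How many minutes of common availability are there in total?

Farrukh → UTC: 11:00–11:15, 13:15–15:00.
Thandi → UTC: 10:00–13:30, 13:45–16:15, 16:30–16:45, 17:00–19:00.
Sven → UTC: 12:30–13:45, 14:30–16:15, 17:00–17:30, 17:45–18:30, 19:30–20:15.
Farrukh ∩ Thandi: 11:00–11:15, 13:15–13:30, 13:45–15:00.
Farrukh ∩ Thandi ∩ Sven: 13:15–13:30, 14:30–15:00.
Total common minutes: 15 + 30 = 45.

45 minutes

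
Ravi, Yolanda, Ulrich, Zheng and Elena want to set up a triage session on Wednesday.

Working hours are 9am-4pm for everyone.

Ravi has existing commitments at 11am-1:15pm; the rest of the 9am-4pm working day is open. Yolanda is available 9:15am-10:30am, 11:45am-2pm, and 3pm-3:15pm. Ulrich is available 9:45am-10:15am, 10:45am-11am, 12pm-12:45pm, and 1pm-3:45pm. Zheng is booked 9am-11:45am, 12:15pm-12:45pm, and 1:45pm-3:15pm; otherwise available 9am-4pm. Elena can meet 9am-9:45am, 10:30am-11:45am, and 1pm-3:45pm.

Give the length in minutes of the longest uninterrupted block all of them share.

30 minutes

Ravi free within 09:00–16:00: 09:00–11:00, 13:15–16:00.
Zheng free within 09:00–16:00: 11:45–12:15, 12:45–13:45, 15:15–16:00.
Ravi ∩ Yolanda: 09:15–10:30, 13:15–14:00, 15:00–15:15.
Ravi ∩ Yolanda ∩ Ulrich: 09:45–10:15, 13:15–14:00, 15:00–15:15.
Ravi ∩ Yolanda ∩ Ulrich ∩ Zheng: 13:15–13:45.
Ravi ∩ Yolanda ∩ Ulrich ∩ Zheng ∩ Elena: 13:15–13:45.
Single common window of 30 minutes.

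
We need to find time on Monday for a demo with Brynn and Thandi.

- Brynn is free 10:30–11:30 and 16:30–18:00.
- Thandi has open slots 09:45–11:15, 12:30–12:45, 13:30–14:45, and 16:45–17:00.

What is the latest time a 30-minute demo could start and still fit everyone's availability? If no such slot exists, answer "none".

Brynn ∩ Thandi: 10:30–11:15, 16:45–17:00.
Windows ≥ 30 min: 10:30–11:15.
Latest start in the last window 10:30–11:15 is 11:15 − 30 min = 10:45.

10:45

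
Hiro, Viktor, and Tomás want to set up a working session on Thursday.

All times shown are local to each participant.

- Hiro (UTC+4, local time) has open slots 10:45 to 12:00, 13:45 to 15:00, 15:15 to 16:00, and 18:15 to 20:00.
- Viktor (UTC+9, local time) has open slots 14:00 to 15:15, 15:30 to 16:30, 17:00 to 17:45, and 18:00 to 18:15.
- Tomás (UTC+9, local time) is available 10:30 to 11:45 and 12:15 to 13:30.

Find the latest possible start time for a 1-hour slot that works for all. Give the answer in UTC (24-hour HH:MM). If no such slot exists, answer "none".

none

Hiro → UTC: 06:45–08:00, 09:45–11:00, 11:15–12:00, 14:15–16:00.
Viktor → UTC: 05:00–06:15, 06:30–07:30, 08:00–08:45, 09:00–09:15.
Tomás → UTC: 01:30–02:45, 03:15–04:30.
Hiro ∩ Viktor: 06:45–07:30.
Hiro ∩ Viktor ∩ Tomás: (none).
Windows ≥ 60 min: (none).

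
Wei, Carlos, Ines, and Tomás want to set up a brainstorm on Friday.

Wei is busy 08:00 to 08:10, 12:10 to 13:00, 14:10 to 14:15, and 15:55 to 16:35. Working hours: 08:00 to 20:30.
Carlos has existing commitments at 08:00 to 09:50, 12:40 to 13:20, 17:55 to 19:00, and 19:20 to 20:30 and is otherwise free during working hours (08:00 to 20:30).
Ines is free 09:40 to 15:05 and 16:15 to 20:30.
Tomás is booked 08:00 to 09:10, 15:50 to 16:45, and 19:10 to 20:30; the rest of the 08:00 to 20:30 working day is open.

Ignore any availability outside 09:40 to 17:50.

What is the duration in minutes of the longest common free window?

140 minutes

Wei free within 08:00–20:30: 08:10–12:10, 13:00–14:10, 14:15–15:55, 16:35–20:30.
Carlos free within 08:00–20:30: 09:50–12:40, 13:20–17:55, 19:00–19:20.
Tomás free within 08:00–20:30: 09:10–15:50, 16:45–19:10.
Wei ∩ Carlos: 09:50–12:10, 13:20–14:10, 14:15–15:55, 16:35–17:55, 19:00–19:20.
Wei ∩ Carlos ∩ Ines: 09:50–12:10, 13:20–14:10, 14:15–15:05, 16:35–17:55, 19:00–19:20.
Wei ∩ Carlos ∩ Ines ∩ Tomás: 09:50–12:10, 13:20–14:10, 14:15–15:05, 16:45–17:55, 19:00–19:10.
Restricted to 09:40–17:50: 09:50–12:10, 13:20–14:10, 14:15–15:05, 16:45–17:50.
Common window lengths: 140, 50, 50, 65 min; longest is 140.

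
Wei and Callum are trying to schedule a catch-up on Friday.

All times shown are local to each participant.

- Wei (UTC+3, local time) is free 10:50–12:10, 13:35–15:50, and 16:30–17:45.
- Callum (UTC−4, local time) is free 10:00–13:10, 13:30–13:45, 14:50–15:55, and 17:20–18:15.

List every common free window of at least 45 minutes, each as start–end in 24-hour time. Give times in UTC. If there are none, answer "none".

Wei → UTC: 07:50–09:10, 10:35–12:50, 13:30–14:45.
Callum → UTC: 14:00–17:10, 17:30–17:45, 18:50–19:55, 21:20–22:15.
Wei ∩ Callum: 14:00–14:45.
Windows ≥ 45 min: 14:00–14:45.

14:00–14:45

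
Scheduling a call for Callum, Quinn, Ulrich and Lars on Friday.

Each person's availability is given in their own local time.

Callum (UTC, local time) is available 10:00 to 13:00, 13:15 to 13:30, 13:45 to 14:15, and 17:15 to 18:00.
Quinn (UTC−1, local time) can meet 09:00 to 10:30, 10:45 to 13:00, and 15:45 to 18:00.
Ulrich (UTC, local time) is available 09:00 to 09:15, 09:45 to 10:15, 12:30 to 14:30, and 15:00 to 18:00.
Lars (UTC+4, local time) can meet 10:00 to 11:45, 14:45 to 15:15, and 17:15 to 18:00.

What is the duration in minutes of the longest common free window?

15 minutes

Callum → UTC: 10:00–13:00, 13:15–13:30, 13:45–14:15, 17:15–18:00.
Quinn → UTC: 10:00–11:30, 11:45–14:00, 16:45–19:00.
Ulrich → UTC: 09:00–09:15, 09:45–10:15, 12:30–14:30, 15:00–18:00.
Lars → UTC: 06:00–07:45, 10:45–11:15, 13:15–14:00.
Callum ∩ Quinn: 10:00–11:30, 11:45–13:00, 13:15–13:30, 13:45–14:00, 17:15–18:00.
Callum ∩ Quinn ∩ Ulrich: 10:00–10:15, 12:30–13:00, 13:15–13:30, 13:45–14:00, 17:15–18:00.
Callum ∩ Quinn ∩ Ulrich ∩ Lars: 13:15–13:30, 13:45–14:00.
Common window lengths: 15, 15 min; longest is 15.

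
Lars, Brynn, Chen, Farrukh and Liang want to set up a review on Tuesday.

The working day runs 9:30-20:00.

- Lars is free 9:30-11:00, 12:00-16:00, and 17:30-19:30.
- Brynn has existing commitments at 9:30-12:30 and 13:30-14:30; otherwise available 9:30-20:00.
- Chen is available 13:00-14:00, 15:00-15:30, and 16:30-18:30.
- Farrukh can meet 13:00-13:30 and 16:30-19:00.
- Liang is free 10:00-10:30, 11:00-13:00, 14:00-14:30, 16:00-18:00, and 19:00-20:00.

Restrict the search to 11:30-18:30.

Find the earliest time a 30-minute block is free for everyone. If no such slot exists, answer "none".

Brynn free within 09:30–20:00: 12:30–13:30, 14:30–20:00.
Lars ∩ Brynn: 12:30–13:30, 14:30–16:00, 17:30–19:30.
Lars ∩ Brynn ∩ Chen: 13:00–13:30, 15:00–15:30, 17:30–18:30.
Lars ∩ Brynn ∩ Chen ∩ Farrukh: 13:00–13:30, 17:30–18:30.
Lars ∩ Brynn ∩ Chen ∩ Farrukh ∩ Liang: 17:30–18:00.
Restricted to 11:30–18:30: 17:30–18:00.
Windows ≥ 30 min: 17:30–18:00.
Earliest such window starts at 17:30.

17:30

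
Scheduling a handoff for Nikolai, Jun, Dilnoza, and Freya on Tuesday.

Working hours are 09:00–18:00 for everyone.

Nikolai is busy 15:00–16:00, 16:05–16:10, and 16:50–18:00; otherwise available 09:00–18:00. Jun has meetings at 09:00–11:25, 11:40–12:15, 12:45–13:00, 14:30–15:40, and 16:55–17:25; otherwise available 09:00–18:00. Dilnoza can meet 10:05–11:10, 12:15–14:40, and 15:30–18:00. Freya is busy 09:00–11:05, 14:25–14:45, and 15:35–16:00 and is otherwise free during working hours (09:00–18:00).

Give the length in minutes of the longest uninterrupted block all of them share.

85 minutes

Nikolai free within 09:00–18:00: 09:00–15:00, 16:00–16:05, 16:10–16:50.
Jun free within 09:00–18:00: 11:25–11:40, 12:15–12:45, 13:00–14:30, 15:40–16:55, 17:25–18:00.
Freya free within 09:00–18:00: 11:05–14:25, 14:45–15:35, 16:00–18:00.
Nikolai ∩ Jun: 11:25–11:40, 12:15–12:45, 13:00–14:30, 16:00–16:05, 16:10–16:50.
Nikolai ∩ Jun ∩ Dilnoza: 12:15–12:45, 13:00–14:30, 16:00–16:05, 16:10–16:50.
Nikolai ∩ Jun ∩ Dilnoza ∩ Freya: 12:15–12:45, 13:00–14:25, 16:00–16:05, 16:10–16:50.
Common window lengths: 30, 85, 5, 40 min; longest is 85.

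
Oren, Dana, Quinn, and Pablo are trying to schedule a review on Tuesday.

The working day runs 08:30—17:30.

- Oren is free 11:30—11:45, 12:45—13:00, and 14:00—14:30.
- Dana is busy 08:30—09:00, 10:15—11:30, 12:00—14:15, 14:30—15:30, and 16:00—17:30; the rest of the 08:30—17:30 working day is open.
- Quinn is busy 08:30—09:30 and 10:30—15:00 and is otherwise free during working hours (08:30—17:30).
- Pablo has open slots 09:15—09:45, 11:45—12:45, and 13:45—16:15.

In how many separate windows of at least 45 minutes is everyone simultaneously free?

0

Dana free within 08:30–17:30: 09:00–10:15, 11:30–12:00, 14:15–14:30, 15:30–16:00.
Quinn free within 08:30–17:30: 09:30–10:30, 15:00–17:30.
Oren ∩ Dana: 11:30–11:45, 14:15–14:30.
Oren ∩ Dana ∩ Quinn: (none).
Oren ∩ Dana ∩ Quinn ∩ Pablo: (none).
Windows ≥ 45 min: (none).
That's 0 windows.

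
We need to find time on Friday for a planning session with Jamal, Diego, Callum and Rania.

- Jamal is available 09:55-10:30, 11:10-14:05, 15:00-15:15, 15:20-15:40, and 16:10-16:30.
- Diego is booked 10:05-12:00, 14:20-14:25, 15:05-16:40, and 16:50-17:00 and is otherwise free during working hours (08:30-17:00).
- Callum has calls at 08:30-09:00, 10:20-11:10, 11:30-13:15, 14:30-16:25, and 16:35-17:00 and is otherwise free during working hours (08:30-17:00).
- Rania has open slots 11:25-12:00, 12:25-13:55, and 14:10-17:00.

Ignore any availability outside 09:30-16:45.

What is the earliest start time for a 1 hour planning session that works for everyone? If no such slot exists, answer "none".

Diego free within 08:30–17:00: 08:30–10:05, 12:00–14:20, 14:25–15:05, 16:40–16:50.
Callum free within 08:30–17:00: 09:00–10:20, 11:10–11:30, 13:15–14:30, 16:25–16:35.
Jamal ∩ Diego: 09:55–10:05, 12:00–14:05, 15:00–15:05.
Jamal ∩ Diego ∩ Callum: 09:55–10:05, 13:15–14:05.
Jamal ∩ Diego ∩ Callum ∩ Rania: 13:15–13:55.
Restricted to 09:30–16:45: 13:15–13:55.
Windows ≥ 60 min: (none).

none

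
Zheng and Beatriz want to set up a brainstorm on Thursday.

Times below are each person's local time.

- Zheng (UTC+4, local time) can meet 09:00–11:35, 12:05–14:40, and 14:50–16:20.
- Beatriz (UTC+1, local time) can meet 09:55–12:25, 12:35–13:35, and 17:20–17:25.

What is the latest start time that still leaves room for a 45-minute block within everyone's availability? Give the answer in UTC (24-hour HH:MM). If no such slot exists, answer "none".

11:35

Zheng → UTC: 05:00–07:35, 08:05–10:40, 10:50–12:20.
Beatriz → UTC: 08:55–11:25, 11:35–12:35, 16:20–16:25.
Zheng ∩ Beatriz: 08:55–10:40, 10:50–11:25, 11:35–12:20.
Windows ≥ 45 min: 08:55–10:40, 11:35–12:20.
Latest start in the last window 11:35–12:20 is 12:20 − 45 min = 11:35.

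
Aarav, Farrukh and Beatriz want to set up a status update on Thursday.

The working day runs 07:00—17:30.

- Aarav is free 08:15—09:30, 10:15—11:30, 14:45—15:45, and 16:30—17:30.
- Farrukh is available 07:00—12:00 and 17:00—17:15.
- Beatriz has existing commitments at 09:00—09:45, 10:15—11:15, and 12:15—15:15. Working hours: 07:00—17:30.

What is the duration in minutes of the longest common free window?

45 minutes

Beatriz free within 07:00–17:30: 07:00–09:00, 09:45–10:15, 11:15–12:15, 15:15–17:30.
Aarav ∩ Farrukh: 08:15–09:30, 10:15–11:30, 17:00–17:15.
Aarav ∩ Farrukh ∩ Beatriz: 08:15–09:00, 11:15–11:30, 17:00–17:15.
Common window lengths: 45, 15, 15 min; longest is 45.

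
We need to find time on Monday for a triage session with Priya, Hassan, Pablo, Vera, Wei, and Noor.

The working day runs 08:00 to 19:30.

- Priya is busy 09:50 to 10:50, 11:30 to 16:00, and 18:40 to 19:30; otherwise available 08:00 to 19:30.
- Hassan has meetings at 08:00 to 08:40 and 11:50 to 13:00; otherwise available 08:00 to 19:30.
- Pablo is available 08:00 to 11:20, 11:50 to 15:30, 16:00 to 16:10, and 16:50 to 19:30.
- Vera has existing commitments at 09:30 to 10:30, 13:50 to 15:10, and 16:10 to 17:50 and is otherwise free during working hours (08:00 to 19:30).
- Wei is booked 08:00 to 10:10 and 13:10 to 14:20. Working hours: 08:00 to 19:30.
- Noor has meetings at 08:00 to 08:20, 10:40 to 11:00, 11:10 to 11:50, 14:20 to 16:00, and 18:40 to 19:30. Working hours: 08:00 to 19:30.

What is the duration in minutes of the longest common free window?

50 minutes

Priya free within 08:00–19:30: 08:00–09:50, 10:50–11:30, 16:00–18:40.
Hassan free within 08:00–19:30: 08:40–11:50, 13:00–19:30.
Vera free within 08:00–19:30: 08:00–09:30, 10:30–13:50, 15:10–16:10, 17:50–19:30.
Wei free within 08:00–19:30: 10:10–13:10, 14:20–19:30.
Noor free within 08:00–19:30: 08:20–10:40, 11:00–11:10, 11:50–14:20, 16:00–18:40.
Priya ∩ Hassan: 08:40–09:50, 10:50–11:30, 16:00–18:40.
Priya ∩ Hassan ∩ Pablo: 08:40–09:50, 10:50–11:20, 16:00–16:10, 16:50–18:40.
Priya ∩ Hassan ∩ Pablo ∩ Vera: 08:40–09:30, 10:50–11:20, 16:00–16:10, 17:50–18:40.
Priya ∩ Hassan ∩ Pablo ∩ Vera ∩ Wei: 10:50–11:20, 16:00–16:10, 17:50–18:40.
Priya ∩ Hassan ∩ Pablo ∩ Vera ∩ Wei ∩ Noor: 11:00–11:10, 16:00–16:10, 17:50–18:40.
Common window lengths: 10, 10, 50 min; longest is 50.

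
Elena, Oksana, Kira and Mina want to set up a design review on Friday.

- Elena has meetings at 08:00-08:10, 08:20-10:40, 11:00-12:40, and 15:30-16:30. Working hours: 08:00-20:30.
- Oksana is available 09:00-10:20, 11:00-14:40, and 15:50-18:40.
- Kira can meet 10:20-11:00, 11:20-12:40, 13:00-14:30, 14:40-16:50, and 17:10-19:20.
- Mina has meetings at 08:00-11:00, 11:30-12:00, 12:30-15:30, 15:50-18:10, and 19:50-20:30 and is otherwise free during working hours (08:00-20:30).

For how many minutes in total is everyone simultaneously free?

Elena free within 08:00–20:30: 08:10–08:20, 10:40–11:00, 12:40–15:30, 16:30–20:30.
Mina free within 08:00–20:30: 11:00–11:30, 12:00–12:30, 15:30–15:50, 18:10–19:50.
Elena ∩ Oksana: 12:40–14:40, 16:30–18:40.
Elena ∩ Oksana ∩ Kira: 13:00–14:30, 16:30–16:50, 17:10–18:40.
Elena ∩ Oksana ∩ Kira ∩ Mina: 18:10–18:40.
Total common minutes: 30.

30 minutes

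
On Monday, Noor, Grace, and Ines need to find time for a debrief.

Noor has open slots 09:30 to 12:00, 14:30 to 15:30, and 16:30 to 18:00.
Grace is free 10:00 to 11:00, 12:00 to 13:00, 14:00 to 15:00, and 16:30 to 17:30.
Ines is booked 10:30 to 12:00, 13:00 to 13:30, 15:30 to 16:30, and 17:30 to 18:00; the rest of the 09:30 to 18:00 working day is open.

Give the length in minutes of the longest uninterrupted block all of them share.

60 minutes

Ines free within 09:30–18:00: 09:30–10:30, 12:00–13:00, 13:30–15:30, 16:30–17:30.
Noor ∩ Grace: 10:00–11:00, 14:30–15:00, 16:30–17:30.
Noor ∩ Grace ∩ Ines: 10:00–10:30, 14:30–15:00, 16:30–17:30.
Common window lengths: 30, 30, 60 min; longest is 60.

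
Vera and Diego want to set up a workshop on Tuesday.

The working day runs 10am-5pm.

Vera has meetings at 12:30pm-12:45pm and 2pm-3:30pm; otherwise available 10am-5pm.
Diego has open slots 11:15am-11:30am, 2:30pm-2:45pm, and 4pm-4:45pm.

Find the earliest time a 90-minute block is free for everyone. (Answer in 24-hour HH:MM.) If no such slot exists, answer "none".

Vera free within 10:00–17:00: 10:00–12:30, 12:45–14:00, 15:30–17:00.
Vera ∩ Diego: 11:15–11:30, 16:00–16:45.
Windows ≥ 90 min: (none).

none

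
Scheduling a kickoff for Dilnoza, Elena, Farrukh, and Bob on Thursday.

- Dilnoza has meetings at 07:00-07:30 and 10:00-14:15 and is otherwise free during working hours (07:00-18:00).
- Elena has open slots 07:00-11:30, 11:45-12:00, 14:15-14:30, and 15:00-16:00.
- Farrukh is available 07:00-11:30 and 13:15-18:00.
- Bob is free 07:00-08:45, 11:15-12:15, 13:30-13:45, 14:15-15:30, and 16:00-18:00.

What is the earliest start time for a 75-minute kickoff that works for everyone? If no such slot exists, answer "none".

Dilnoza free within 07:00–18:00: 07:30–10:00, 14:15–18:00.
Dilnoza ∩ Elena: 07:30–10:00, 14:15–14:30, 15:00–16:00.
Dilnoza ∩ Elena ∩ Farrukh: 07:30–10:00, 14:15–14:30, 15:00–16:00.
Dilnoza ∩ Elena ∩ Farrukh ∩ Bob: 07:30–08:45, 14:15–14:30, 15:00–15:30.
Windows ≥ 75 min: 07:30–08:45.
Earliest such window starts at 07:30.

07:30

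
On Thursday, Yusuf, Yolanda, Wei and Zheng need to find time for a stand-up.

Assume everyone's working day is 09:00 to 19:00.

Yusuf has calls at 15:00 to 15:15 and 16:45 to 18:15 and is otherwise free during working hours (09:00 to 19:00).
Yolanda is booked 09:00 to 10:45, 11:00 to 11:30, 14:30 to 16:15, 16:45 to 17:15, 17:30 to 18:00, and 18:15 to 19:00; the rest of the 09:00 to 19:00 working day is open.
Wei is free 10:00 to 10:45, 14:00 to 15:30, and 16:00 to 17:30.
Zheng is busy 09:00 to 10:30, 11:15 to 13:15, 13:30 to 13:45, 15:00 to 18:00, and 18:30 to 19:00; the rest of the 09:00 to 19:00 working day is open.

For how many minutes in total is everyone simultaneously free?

Yusuf free within 09:00–19:00: 09:00–15:00, 15:15–16:45, 18:15–19:00.
Yolanda free within 09:00–19:00: 10:45–11:00, 11:30–14:30, 16:15–16:45, 17:15–17:30, 18:00–18:15.
Zheng free within 09:00–19:00: 10:30–11:15, 13:15–13:30, 13:45–15:00, 18:00–18:30.
Yusuf ∩ Yolanda: 10:45–11:00, 11:30–14:30, 16:15–16:45.
Yusuf ∩ Yolanda ∩ Wei: 14:00–14:30, 16:15–16:45.
Yusuf ∩ Yolanda ∩ Wei ∩ Zheng: 14:00–14:30.
Total common minutes: 30.

30 minutes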